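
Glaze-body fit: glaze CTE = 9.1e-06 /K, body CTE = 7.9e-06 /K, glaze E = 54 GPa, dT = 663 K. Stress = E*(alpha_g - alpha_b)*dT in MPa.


Stress = 54*1000*(9.1e-06 - 7.9e-06)*663 = 43.0 MPa

43.0


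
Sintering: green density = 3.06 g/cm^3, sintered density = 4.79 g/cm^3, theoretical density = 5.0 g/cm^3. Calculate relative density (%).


Relative = 4.79 / 5.0 * 100 = 95.8%

95.8


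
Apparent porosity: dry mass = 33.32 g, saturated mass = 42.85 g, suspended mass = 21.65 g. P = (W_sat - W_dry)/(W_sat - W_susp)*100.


P = (42.85 - 33.32) / (42.85 - 21.65) * 100 = 9.53 / 21.2 * 100 = 45.0%

45.0


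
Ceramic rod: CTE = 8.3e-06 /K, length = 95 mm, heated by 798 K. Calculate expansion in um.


dL = 8.3e-06 * 95 * 798 * 1000 = 629.223 um

629.223


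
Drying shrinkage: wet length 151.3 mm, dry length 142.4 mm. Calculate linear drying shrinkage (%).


DS = (151.3 - 142.4) / 151.3 * 100 = 5.88%

5.88


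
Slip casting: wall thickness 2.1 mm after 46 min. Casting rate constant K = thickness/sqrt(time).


K = 2.1 / sqrt(46) = 2.1 / 6.7823 = 0.31 mm/min^0.5

0.31


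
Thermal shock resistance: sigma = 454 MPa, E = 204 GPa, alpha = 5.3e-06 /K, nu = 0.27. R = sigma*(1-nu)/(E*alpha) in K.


R = 454*(1-0.27)/(204*1000*5.3e-06) = 307 K

307


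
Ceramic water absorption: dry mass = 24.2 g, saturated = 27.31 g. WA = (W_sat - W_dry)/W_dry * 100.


WA = (27.31 - 24.2) / 24.2 * 100 = 12.85%

12.85


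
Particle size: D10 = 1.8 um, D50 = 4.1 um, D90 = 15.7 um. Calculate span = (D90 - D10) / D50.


Span = (15.7 - 1.8) / 4.1 = 13.9 / 4.1 = 3.39

3.39


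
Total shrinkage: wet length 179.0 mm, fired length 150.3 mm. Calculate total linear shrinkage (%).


TS = (179.0 - 150.3) / 179.0 * 100 = 16.03%

16.03


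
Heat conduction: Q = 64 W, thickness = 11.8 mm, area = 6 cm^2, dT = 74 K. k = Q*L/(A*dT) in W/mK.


k = 64*11.8/1000/(6/10000*74) = 17.01 W/mK

17.01


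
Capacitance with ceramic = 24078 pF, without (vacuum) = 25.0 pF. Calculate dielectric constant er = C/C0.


er = 24078 / 25.0 = 963.12

963.12


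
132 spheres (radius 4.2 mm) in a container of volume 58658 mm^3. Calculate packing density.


V_sphere = 4/3*pi*4.2^3 = 310.3391 mm^3
Total V = 132*310.3391 = 40964.7612 mm^3
PD = 40964.7612 / 58658 = 0.698

0.698


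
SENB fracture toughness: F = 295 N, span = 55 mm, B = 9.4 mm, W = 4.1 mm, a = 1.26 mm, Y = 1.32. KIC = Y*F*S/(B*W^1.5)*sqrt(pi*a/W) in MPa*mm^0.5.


KIC = 1.32*295*55/(9.4*4.1^1.5)*sqrt(pi*1.26/4.1) = 269.66

269.66


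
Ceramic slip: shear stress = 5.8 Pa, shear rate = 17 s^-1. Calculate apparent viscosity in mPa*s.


eta = tau/gamma * 1000 = 5.8/17 * 1000 = 341.2 mPa*s

341.2


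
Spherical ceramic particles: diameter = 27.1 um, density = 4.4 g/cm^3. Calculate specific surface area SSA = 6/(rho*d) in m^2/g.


SSA = 6 / (4.4 * 27.1) = 0.05 m^2/g

0.05


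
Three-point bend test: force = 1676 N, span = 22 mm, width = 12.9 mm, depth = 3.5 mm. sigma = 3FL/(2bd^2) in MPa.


sigma = 3*1676*22/(2*12.9*3.5^2) = 350.0 MPa

350.0


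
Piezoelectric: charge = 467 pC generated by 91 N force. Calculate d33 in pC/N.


d33 = 467 / 91 = 5.1 pC/N

5.1


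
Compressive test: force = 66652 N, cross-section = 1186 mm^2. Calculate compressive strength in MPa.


CS = 66652 / 1186 = 56.2 MPa

56.2


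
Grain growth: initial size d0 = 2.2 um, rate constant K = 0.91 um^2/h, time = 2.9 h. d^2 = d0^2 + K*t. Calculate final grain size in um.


d^2 = 2.2^2 + 0.91*2.9 = 7.479
d = sqrt(7.479) = 2.73 um

2.73


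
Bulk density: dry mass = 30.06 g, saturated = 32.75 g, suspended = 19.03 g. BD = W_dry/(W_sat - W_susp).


BD = 30.06 / (32.75 - 19.03) = 30.06 / 13.72 = 2.191 g/cm^3

2.191


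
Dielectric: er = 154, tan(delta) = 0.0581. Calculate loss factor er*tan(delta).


Loss = 154 * 0.0581 = 8.947

8.947


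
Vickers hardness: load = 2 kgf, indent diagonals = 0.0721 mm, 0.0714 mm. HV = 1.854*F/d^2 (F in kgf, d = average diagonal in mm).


d_avg = (0.0721+0.0714)/2 = 0.07175 mm
HV = 1.854*2/0.07175^2 = 720

720


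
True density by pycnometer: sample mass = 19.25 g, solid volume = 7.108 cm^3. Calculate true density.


TD = 19.25 / 7.108 = 2.708 g/cm^3

2.708


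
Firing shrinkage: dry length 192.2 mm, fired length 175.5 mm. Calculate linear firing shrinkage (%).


FS = (192.2 - 175.5) / 192.2 * 100 = 8.69%

8.69


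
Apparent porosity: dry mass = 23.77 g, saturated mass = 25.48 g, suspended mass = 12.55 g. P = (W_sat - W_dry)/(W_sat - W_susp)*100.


P = (25.48 - 23.77) / (25.48 - 12.55) * 100 = 1.71 / 12.93 * 100 = 13.2%

13.2


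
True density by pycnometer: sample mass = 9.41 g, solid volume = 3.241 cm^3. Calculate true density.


TD = 9.41 / 3.241 = 2.903 g/cm^3

2.903


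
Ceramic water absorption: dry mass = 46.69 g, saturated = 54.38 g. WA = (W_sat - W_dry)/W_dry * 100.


WA = (54.38 - 46.69) / 46.69 * 100 = 16.47%

16.47


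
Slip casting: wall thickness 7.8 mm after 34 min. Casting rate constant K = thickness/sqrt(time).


K = 7.8 / sqrt(34) = 7.8 / 5.831 = 1.338 mm/min^0.5

1.338


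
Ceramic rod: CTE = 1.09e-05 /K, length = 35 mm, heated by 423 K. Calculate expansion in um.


dL = 1.09e-05 * 35 * 423 * 1000 = 161.375 um

161.375


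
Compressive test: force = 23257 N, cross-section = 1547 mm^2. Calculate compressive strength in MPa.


CS = 23257 / 1547 = 15.0 MPa

15.0


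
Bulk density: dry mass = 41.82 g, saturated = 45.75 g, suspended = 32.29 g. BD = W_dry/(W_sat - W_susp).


BD = 41.82 / (45.75 - 32.29) = 41.82 / 13.46 = 3.107 g/cm^3

3.107


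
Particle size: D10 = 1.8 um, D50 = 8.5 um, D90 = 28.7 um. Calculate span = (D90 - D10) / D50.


Span = (28.7 - 1.8) / 8.5 = 26.9 / 8.5 = 3.165

3.165


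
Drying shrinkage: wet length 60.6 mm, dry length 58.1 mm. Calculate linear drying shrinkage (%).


DS = (60.6 - 58.1) / 60.6 * 100 = 4.13%

4.13


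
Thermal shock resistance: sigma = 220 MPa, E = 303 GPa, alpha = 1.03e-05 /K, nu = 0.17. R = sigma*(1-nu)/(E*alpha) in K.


R = 220*(1-0.17)/(303*1000*1.03e-05) = 59 K

59


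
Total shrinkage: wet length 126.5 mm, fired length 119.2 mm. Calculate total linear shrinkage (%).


TS = (126.5 - 119.2) / 126.5 * 100 = 5.77%

5.77


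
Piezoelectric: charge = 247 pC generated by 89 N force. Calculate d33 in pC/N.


d33 = 247 / 89 = 2.8 pC/N

2.8


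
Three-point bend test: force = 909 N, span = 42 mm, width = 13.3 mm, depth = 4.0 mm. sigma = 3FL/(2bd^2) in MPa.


sigma = 3*909*42/(2*13.3*4.0^2) = 269.1 MPa

269.1


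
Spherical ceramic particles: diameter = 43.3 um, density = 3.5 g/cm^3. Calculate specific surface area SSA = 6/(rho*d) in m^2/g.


SSA = 6 / (3.5 * 43.3) = 0.04 m^2/g

0.04


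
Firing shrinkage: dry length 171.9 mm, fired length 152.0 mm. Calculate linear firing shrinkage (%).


FS = (171.9 - 152.0) / 171.9 * 100 = 11.58%

11.58


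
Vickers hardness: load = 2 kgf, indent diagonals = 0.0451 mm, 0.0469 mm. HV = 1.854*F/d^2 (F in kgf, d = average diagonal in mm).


d_avg = (0.0451+0.0469)/2 = 0.046 mm
HV = 1.854*2/0.046^2 = 1752

1752


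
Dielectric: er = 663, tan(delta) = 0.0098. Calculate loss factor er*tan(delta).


Loss = 663 * 0.0098 = 6.497

6.497


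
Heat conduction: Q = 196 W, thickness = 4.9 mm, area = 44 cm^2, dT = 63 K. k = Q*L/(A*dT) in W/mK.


k = 196*4.9/1000/(44/10000*63) = 3.46 W/mK

3.46


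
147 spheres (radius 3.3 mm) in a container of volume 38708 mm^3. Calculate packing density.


V_sphere = 4/3*pi*3.3^3 = 150.5326 mm^3
Total V = 147*150.5326 = 22128.2922 mm^3
PD = 22128.2922 / 38708 = 0.572

0.572


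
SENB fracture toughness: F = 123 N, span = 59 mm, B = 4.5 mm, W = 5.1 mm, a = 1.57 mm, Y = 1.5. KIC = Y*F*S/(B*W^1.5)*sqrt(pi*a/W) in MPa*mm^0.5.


KIC = 1.5*123*59/(4.5*5.1^1.5)*sqrt(pi*1.57/5.1) = 206.55

206.55


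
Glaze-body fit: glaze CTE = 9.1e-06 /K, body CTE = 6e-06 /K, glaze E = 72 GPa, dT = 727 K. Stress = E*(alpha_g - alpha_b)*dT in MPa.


Stress = 72*1000*(9.1e-06 - 6e-06)*727 = 162.3 MPa

162.3


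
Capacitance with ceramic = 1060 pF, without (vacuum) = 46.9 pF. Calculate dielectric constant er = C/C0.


er = 1060 / 46.9 = 22.6

22.6


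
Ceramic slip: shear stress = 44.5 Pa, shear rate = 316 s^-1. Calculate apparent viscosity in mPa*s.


eta = tau/gamma * 1000 = 44.5/316 * 1000 = 140.8 mPa*s

140.8


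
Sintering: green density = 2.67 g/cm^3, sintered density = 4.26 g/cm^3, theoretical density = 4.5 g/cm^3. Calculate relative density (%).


Relative = 4.26 / 4.5 * 100 = 94.7%

94.7


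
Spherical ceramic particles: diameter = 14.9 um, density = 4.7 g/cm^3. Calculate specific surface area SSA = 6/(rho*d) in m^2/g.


SSA = 6 / (4.7 * 14.9) = 0.086 m^2/g

0.086


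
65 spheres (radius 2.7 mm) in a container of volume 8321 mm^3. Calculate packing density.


V_sphere = 4/3*pi*2.7^3 = 82.448 mm^3
Total V = 65*82.448 = 5359.12 mm^3
PD = 5359.12 / 8321 = 0.644

0.644


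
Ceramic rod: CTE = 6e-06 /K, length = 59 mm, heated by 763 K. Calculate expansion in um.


dL = 6e-06 * 59 * 763 * 1000 = 270.102 um

270.102


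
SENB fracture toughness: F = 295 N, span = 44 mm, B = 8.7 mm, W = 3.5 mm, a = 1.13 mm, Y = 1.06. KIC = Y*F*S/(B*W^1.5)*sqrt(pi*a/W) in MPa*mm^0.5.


KIC = 1.06*295*44/(8.7*3.5^1.5)*sqrt(pi*1.13/3.5) = 243.24

243.24


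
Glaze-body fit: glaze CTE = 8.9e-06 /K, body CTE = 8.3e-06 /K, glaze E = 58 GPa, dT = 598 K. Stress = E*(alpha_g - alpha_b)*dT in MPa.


Stress = 58*1000*(8.9e-06 - 8.3e-06)*598 = 20.8 MPa

20.8


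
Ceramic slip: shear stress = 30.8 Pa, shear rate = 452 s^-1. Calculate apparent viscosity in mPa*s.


eta = tau/gamma * 1000 = 30.8/452 * 1000 = 68.1 mPa*s

68.1


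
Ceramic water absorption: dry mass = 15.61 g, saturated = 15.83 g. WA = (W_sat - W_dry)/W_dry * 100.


WA = (15.83 - 15.61) / 15.61 * 100 = 1.41%

1.41


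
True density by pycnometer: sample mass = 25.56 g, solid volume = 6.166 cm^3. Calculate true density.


TD = 25.56 / 6.166 = 4.145 g/cm^3

4.145


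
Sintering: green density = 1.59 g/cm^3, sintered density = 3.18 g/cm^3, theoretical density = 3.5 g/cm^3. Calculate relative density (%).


Relative = 3.18 / 3.5 * 100 = 90.9%

90.9


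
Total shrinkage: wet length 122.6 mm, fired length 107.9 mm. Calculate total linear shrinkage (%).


TS = (122.6 - 107.9) / 122.6 * 100 = 11.99%

11.99


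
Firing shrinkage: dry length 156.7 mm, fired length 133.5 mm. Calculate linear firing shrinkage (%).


FS = (156.7 - 133.5) / 156.7 * 100 = 14.81%

14.81


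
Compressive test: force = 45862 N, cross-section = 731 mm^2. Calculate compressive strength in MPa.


CS = 45862 / 731 = 62.7 MPa

62.7


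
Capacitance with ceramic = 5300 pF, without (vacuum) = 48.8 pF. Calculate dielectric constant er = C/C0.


er = 5300 / 48.8 = 108.61

108.61


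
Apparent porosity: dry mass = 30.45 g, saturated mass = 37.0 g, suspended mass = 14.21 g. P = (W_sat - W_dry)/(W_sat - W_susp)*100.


P = (37.0 - 30.45) / (37.0 - 14.21) * 100 = 6.55 / 22.79 * 100 = 28.7%

28.7


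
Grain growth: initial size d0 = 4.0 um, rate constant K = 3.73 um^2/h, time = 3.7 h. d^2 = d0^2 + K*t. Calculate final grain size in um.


d^2 = 4.0^2 + 3.73*3.7 = 29.801
d = sqrt(29.801) = 5.46 um

5.46


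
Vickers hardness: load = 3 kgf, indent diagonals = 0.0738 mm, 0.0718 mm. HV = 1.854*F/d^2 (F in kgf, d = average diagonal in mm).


d_avg = (0.0738+0.0718)/2 = 0.0728 mm
HV = 1.854*3/0.0728^2 = 1049

1049


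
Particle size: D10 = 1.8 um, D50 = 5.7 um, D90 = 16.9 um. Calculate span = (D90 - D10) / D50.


Span = (16.9 - 1.8) / 5.7 = 15.1 / 5.7 = 2.649

2.649


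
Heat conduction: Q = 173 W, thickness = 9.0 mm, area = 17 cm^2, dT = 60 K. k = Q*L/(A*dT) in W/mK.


k = 173*9.0/1000/(17/10000*60) = 15.26 W/mK

15.26


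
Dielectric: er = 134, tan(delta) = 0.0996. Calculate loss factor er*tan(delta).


Loss = 134 * 0.0996 = 13.346

13.346


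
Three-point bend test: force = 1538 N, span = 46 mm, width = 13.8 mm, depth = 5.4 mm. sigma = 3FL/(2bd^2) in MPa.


sigma = 3*1538*46/(2*13.8*5.4^2) = 263.7 MPa

263.7


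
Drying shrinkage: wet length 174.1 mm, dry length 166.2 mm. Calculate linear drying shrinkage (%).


DS = (174.1 - 166.2) / 174.1 * 100 = 4.54%

4.54


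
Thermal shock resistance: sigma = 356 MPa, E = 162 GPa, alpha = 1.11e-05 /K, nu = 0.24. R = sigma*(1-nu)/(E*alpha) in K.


R = 356*(1-0.24)/(162*1000*1.11e-05) = 150 K

150


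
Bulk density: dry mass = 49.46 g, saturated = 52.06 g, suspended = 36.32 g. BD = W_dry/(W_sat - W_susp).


BD = 49.46 / (52.06 - 36.32) = 49.46 / 15.74 = 3.142 g/cm^3

3.142


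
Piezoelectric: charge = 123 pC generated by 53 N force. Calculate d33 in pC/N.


d33 = 123 / 53 = 2.3 pC/N

2.3


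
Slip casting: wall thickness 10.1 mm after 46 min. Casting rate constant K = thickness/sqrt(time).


K = 10.1 / sqrt(46) = 10.1 / 6.7823 = 1.489 mm/min^0.5

1.489


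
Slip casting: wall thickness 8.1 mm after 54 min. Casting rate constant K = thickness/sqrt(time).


K = 8.1 / sqrt(54) = 8.1 / 7.3485 = 1.102 mm/min^0.5

1.102


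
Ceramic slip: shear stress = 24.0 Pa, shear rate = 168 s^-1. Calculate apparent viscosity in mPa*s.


eta = tau/gamma * 1000 = 24.0/168 * 1000 = 142.9 mPa*s

142.9


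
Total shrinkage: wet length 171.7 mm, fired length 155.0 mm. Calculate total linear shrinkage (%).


TS = (171.7 - 155.0) / 171.7 * 100 = 9.73%

9.73


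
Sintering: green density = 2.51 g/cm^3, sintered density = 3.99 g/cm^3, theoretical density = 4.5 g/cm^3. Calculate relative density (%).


Relative = 3.99 / 4.5 * 100 = 88.7%

88.7


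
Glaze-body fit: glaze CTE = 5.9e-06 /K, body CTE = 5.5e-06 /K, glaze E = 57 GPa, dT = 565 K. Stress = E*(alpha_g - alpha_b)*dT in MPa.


Stress = 57*1000*(5.9e-06 - 5.5e-06)*565 = 12.9 MPa

12.9


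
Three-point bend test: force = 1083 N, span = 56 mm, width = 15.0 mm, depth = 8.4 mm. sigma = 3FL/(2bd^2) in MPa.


sigma = 3*1083*56/(2*15.0*8.4^2) = 86.0 MPa

86.0


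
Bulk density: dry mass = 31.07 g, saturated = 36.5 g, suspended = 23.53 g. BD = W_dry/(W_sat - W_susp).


BD = 31.07 / (36.5 - 23.53) = 31.07 / 12.97 = 2.396 g/cm^3

2.396


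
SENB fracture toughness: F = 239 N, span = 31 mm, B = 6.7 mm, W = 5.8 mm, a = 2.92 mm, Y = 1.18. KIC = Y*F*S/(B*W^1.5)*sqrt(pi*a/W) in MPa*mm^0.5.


KIC = 1.18*239*31/(6.7*5.8^1.5)*sqrt(pi*2.92/5.8) = 117.48

117.48


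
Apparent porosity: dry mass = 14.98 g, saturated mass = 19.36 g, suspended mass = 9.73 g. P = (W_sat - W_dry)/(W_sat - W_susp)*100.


P = (19.36 - 14.98) / (19.36 - 9.73) * 100 = 4.38 / 9.63 * 100 = 45.5%

45.5


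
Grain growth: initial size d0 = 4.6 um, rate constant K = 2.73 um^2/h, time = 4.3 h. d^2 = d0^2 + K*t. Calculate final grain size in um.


d^2 = 4.6^2 + 2.73*4.3 = 32.899
d = sqrt(32.899) = 5.74 um

5.74


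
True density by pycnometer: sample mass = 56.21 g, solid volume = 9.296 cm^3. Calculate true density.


TD = 56.21 / 9.296 = 6.047 g/cm^3

6.047


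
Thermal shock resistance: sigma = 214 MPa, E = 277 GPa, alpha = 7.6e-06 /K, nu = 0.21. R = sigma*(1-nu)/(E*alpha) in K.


R = 214*(1-0.21)/(277*1000*7.6e-06) = 80 K

80


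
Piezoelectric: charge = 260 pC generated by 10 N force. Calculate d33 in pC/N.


d33 = 260 / 10 = 26.0 pC/N

26.0


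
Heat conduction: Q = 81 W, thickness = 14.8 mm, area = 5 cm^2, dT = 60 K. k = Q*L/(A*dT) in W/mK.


k = 81*14.8/1000/(5/10000*60) = 39.96 W/mK

39.96


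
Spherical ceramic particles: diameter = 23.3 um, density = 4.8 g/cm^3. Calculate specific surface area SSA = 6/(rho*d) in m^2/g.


SSA = 6 / (4.8 * 23.3) = 0.054 m^2/g

0.054


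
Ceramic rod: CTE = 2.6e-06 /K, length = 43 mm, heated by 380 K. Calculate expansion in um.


dL = 2.6e-06 * 43 * 380 * 1000 = 42.484 um

42.484


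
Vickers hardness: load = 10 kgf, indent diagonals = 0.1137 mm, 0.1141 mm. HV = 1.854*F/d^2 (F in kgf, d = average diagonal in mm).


d_avg = (0.1137+0.1141)/2 = 0.1139 mm
HV = 1.854*10/0.1139^2 = 1429

1429


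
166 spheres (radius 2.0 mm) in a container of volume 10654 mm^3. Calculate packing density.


V_sphere = 4/3*pi*2.0^3 = 33.5103 mm^3
Total V = 166*33.5103 = 5562.7098 mm^3
PD = 5562.7098 / 10654 = 0.522

0.522


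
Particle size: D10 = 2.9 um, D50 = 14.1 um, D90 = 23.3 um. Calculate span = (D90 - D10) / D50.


Span = (23.3 - 2.9) / 14.1 = 20.4 / 14.1 = 1.447

1.447


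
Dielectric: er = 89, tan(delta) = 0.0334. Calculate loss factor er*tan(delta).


Loss = 89 * 0.0334 = 2.973

2.973


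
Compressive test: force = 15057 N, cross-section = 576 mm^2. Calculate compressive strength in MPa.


CS = 15057 / 576 = 26.1 MPa

26.1


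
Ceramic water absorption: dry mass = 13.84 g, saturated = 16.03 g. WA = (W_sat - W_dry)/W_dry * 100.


WA = (16.03 - 13.84) / 13.84 * 100 = 15.82%

15.82


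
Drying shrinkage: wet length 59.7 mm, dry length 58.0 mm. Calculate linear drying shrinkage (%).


DS = (59.7 - 58.0) / 59.7 * 100 = 2.85%

2.85


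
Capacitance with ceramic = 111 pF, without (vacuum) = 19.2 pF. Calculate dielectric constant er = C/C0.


er = 111 / 19.2 = 5.78

5.78


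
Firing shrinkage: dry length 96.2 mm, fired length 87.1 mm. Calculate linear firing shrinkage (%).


FS = (96.2 - 87.1) / 96.2 * 100 = 9.46%

9.46


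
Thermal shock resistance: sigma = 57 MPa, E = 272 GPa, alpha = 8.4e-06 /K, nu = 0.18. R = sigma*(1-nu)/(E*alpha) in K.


R = 57*(1-0.18)/(272*1000*8.4e-06) = 20 K

20


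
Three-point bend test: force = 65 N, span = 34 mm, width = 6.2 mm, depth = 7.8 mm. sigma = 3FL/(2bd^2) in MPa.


sigma = 3*65*34/(2*6.2*7.8^2) = 8.8 MPa

8.8


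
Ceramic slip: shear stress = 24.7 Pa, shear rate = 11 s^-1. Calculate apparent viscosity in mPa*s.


eta = tau/gamma * 1000 = 24.7/11 * 1000 = 2245.5 mPa*s

2245.5


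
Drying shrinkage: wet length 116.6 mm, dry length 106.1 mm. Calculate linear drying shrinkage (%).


DS = (116.6 - 106.1) / 116.6 * 100 = 9.01%

9.01


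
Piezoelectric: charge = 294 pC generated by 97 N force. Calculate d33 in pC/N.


d33 = 294 / 97 = 3.0 pC/N

3.0


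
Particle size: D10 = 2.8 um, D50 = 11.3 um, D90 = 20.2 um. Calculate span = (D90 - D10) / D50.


Span = (20.2 - 2.8) / 11.3 = 17.4 / 11.3 = 1.54

1.54


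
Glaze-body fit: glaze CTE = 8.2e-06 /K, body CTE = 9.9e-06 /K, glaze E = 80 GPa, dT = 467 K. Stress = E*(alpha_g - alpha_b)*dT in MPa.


Stress = 80*1000*(8.2e-06 - 9.9e-06)*467 = -63.5 MPa

-63.5


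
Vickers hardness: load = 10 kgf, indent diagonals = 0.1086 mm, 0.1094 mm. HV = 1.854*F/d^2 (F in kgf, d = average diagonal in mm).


d_avg = (0.1086+0.1094)/2 = 0.109 mm
HV = 1.854*10/0.109^2 = 1560

1560


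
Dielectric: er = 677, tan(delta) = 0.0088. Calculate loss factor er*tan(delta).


Loss = 677 * 0.0088 = 5.958

5.958


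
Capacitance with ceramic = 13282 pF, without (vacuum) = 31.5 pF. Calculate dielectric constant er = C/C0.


er = 13282 / 31.5 = 421.65

421.65


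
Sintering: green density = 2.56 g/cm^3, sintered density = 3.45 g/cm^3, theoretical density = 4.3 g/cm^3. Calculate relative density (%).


Relative = 3.45 / 4.3 * 100 = 80.2%

80.2


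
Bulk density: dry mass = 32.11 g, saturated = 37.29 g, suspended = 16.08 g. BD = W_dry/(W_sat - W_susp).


BD = 32.11 / (37.29 - 16.08) = 32.11 / 21.21 = 1.514 g/cm^3

1.514


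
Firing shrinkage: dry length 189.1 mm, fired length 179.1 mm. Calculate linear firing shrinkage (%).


FS = (189.1 - 179.1) / 189.1 * 100 = 5.29%

5.29


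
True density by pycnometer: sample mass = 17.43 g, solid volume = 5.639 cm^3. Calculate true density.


TD = 17.43 / 5.639 = 3.091 g/cm^3

3.091


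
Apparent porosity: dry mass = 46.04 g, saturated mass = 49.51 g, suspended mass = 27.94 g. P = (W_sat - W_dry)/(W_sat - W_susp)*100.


P = (49.51 - 46.04) / (49.51 - 27.94) * 100 = 3.47 / 21.57 * 100 = 16.1%

16.1


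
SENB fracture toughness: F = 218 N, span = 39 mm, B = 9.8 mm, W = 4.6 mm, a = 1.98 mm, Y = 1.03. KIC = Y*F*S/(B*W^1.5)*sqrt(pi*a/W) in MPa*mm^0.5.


KIC = 1.03*218*39/(9.8*4.6^1.5)*sqrt(pi*1.98/4.6) = 105.32

105.32


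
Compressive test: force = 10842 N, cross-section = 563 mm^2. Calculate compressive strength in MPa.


CS = 10842 / 563 = 19.3 MPa

19.3


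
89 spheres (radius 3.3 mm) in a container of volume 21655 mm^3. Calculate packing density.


V_sphere = 4/3*pi*3.3^3 = 150.5326 mm^3
Total V = 89*150.5326 = 13397.4014 mm^3
PD = 13397.4014 / 21655 = 0.619

0.619


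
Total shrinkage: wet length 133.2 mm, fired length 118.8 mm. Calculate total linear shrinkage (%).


TS = (133.2 - 118.8) / 133.2 * 100 = 10.81%

10.81


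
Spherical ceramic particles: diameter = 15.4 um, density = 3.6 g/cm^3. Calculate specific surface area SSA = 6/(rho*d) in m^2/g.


SSA = 6 / (3.6 * 15.4) = 0.108 m^2/g

0.108


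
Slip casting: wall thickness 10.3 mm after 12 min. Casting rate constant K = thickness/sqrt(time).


K = 10.3 / sqrt(12) = 10.3 / 3.4641 = 2.973 mm/min^0.5

2.973


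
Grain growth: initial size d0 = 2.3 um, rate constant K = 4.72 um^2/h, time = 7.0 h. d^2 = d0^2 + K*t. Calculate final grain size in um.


d^2 = 2.3^2 + 4.72*7.0 = 38.33
d = sqrt(38.33) = 6.19 um

6.19


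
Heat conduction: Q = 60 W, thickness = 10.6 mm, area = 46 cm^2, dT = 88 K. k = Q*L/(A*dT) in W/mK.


k = 60*10.6/1000/(46/10000*88) = 1.57 W/mK

1.57


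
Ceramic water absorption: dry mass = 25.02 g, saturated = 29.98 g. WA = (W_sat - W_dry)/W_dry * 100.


WA = (29.98 - 25.02) / 25.02 * 100 = 19.82%

19.82


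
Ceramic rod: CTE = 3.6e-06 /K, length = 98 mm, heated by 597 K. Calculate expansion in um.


dL = 3.6e-06 * 98 * 597 * 1000 = 210.622 um

210.622


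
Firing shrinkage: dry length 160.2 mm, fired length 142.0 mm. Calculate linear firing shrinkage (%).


FS = (160.2 - 142.0) / 160.2 * 100 = 11.36%

11.36


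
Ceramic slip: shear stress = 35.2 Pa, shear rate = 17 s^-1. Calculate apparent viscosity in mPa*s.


eta = tau/gamma * 1000 = 35.2/17 * 1000 = 2070.6 mPa*s

2070.6


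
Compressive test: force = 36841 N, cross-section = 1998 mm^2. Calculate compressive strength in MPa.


CS = 36841 / 1998 = 18.4 MPa

18.4


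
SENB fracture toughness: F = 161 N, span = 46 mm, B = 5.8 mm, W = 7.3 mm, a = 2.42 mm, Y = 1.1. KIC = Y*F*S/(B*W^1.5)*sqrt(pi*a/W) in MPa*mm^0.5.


KIC = 1.1*161*46/(5.8*7.3^1.5)*sqrt(pi*2.42/7.3) = 72.68

72.68


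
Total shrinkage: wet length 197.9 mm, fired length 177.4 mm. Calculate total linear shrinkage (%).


TS = (197.9 - 177.4) / 197.9 * 100 = 10.36%

10.36


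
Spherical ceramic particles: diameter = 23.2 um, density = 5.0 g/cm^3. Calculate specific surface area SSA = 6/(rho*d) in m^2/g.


SSA = 6 / (5.0 * 23.2) = 0.052 m^2/g

0.052


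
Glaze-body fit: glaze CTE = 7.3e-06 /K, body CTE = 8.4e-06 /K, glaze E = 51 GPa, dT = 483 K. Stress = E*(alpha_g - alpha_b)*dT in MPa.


Stress = 51*1000*(7.3e-06 - 8.4e-06)*483 = -27.1 MPa

-27.1


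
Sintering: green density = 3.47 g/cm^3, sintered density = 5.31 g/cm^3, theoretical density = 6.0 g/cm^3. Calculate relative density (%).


Relative = 5.31 / 6.0 * 100 = 88.5%

88.5


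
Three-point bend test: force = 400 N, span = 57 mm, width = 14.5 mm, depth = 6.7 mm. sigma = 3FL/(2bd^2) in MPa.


sigma = 3*400*57/(2*14.5*6.7^2) = 52.5 MPa

52.5


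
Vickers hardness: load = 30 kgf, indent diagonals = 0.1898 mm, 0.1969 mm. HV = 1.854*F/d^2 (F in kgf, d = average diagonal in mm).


d_avg = (0.1898+0.1969)/2 = 0.19335 mm
HV = 1.854*30/0.19335^2 = 1488

1488


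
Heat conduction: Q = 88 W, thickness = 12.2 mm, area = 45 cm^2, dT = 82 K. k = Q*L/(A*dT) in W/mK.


k = 88*12.2/1000/(45/10000*82) = 2.91 W/mK

2.91


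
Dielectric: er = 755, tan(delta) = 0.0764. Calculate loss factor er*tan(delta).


Loss = 755 * 0.0764 = 57.682

57.682


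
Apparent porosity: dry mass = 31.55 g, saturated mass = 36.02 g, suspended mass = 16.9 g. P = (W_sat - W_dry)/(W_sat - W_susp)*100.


P = (36.02 - 31.55) / (36.02 - 16.9) * 100 = 4.47 / 19.12 * 100 = 23.4%

23.4


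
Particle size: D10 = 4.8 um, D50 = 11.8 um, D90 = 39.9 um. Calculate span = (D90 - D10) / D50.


Span = (39.9 - 4.8) / 11.8 = 35.1 / 11.8 = 2.975

2.975


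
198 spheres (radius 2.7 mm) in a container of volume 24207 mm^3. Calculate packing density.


V_sphere = 4/3*pi*2.7^3 = 82.448 mm^3
Total V = 198*82.448 = 16324.704 mm^3
PD = 16324.704 / 24207 = 0.674

0.674


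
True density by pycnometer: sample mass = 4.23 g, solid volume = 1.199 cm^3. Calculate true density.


TD = 4.23 / 1.199 = 3.528 g/cm^3

3.528


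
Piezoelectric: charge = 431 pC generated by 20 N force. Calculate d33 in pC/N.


d33 = 431 / 20 = 21.6 pC/N

21.6


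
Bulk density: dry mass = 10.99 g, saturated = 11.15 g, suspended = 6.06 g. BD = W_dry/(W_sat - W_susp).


BD = 10.99 / (11.15 - 6.06) = 10.99 / 5.09 = 2.159 g/cm^3

2.159


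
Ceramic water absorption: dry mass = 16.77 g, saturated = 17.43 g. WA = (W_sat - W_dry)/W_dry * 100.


WA = (17.43 - 16.77) / 16.77 * 100 = 3.94%

3.94


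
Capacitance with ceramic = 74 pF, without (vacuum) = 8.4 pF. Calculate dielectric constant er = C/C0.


er = 74 / 8.4 = 8.81

8.81


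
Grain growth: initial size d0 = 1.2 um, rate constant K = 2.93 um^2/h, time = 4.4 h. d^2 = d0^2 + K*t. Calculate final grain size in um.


d^2 = 1.2^2 + 2.93*4.4 = 14.332
d = sqrt(14.332) = 3.79 um

3.79


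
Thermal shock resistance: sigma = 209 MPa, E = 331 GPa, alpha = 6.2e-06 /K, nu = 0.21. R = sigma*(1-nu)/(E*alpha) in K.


R = 209*(1-0.21)/(331*1000*6.2e-06) = 80 K

80


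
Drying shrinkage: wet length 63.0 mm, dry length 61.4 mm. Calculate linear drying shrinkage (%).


DS = (63.0 - 61.4) / 63.0 * 100 = 2.54%

2.54


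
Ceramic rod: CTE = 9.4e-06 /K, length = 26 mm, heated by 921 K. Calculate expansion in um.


dL = 9.4e-06 * 26 * 921 * 1000 = 225.092 um

225.092


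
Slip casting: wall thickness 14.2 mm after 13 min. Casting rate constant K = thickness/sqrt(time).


K = 14.2 / sqrt(13) = 14.2 / 3.6056 = 3.938 mm/min^0.5

3.938


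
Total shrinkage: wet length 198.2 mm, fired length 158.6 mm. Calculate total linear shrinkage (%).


TS = (198.2 - 158.6) / 198.2 * 100 = 19.98%

19.98


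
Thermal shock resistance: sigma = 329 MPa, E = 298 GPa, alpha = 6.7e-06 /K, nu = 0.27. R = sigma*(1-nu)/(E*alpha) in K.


R = 329*(1-0.27)/(298*1000*6.7e-06) = 120 K

120


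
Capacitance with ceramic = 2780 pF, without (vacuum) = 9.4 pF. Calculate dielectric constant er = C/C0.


er = 2780 / 9.4 = 295.74

295.74


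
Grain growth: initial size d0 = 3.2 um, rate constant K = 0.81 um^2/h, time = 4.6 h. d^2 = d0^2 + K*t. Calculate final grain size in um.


d^2 = 3.2^2 + 0.81*4.6 = 13.966
d = sqrt(13.966) = 3.74 um

3.74


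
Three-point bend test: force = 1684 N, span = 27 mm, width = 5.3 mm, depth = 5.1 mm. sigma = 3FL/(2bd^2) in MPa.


sigma = 3*1684*27/(2*5.3*5.1^2) = 494.7 MPa

494.7


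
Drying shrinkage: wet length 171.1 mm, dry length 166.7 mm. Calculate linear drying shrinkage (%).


DS = (171.1 - 166.7) / 171.1 * 100 = 2.57%

2.57


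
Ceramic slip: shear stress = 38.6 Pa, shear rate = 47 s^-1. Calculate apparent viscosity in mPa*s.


eta = tau/gamma * 1000 = 38.6/47 * 1000 = 821.3 mPa*s

821.3


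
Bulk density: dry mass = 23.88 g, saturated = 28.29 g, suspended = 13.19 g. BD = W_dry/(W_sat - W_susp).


BD = 23.88 / (28.29 - 13.19) = 23.88 / 15.1 = 1.581 g/cm^3

1.581


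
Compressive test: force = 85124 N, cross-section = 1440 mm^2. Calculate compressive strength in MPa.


CS = 85124 / 1440 = 59.1 MPa

59.1


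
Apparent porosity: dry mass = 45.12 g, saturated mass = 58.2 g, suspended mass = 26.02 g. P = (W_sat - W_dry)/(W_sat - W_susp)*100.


P = (58.2 - 45.12) / (58.2 - 26.02) * 100 = 13.08 / 32.18 * 100 = 40.6%

40.6


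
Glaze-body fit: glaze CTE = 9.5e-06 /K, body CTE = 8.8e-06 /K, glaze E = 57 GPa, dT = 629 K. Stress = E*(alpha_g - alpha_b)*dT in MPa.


Stress = 57*1000*(9.5e-06 - 8.8e-06)*629 = 25.1 MPa

25.1


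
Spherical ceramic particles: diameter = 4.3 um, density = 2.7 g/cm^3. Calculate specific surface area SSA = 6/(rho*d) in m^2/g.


SSA = 6 / (2.7 * 4.3) = 0.517 m^2/g

0.517


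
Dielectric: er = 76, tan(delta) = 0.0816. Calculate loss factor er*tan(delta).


Loss = 76 * 0.0816 = 6.202

6.202


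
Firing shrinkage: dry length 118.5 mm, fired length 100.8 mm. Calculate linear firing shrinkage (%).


FS = (118.5 - 100.8) / 118.5 * 100 = 14.94%

14.94


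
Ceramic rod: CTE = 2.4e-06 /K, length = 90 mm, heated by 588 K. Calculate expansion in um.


dL = 2.4e-06 * 90 * 588 * 1000 = 127.008 um

127.008


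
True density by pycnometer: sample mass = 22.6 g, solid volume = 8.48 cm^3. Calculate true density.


TD = 22.6 / 8.48 = 2.665 g/cm^3

2.665


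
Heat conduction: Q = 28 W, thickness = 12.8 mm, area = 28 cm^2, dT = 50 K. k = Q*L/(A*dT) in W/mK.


k = 28*12.8/1000/(28/10000*50) = 2.56 W/mK

2.56


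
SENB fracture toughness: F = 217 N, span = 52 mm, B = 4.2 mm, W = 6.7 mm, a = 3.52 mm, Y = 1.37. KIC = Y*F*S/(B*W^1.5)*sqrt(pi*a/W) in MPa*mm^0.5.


KIC = 1.37*217*52/(4.2*6.7^1.5)*sqrt(pi*3.52/6.7) = 272.67

272.67


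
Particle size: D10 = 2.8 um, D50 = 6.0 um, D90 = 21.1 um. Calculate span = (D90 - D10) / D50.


Span = (21.1 - 2.8) / 6.0 = 18.3 / 6.0 = 3.05

3.05


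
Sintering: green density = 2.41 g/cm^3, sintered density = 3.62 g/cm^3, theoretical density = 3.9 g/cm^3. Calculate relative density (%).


Relative = 3.62 / 3.9 * 100 = 92.8%

92.8


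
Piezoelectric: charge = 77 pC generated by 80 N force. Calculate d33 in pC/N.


d33 = 77 / 80 = 1.0 pC/N

1.0


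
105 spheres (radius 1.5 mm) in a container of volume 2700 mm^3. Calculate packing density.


V_sphere = 4/3*pi*1.5^3 = 14.1372 mm^3
Total V = 105*14.1372 = 1484.406 mm^3
PD = 1484.406 / 2700 = 0.55

0.55


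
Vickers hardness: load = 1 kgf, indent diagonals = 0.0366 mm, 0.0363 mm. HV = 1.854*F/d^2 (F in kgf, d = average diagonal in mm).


d_avg = (0.0366+0.0363)/2 = 0.03645 mm
HV = 1.854*1/0.03645^2 = 1395

1395


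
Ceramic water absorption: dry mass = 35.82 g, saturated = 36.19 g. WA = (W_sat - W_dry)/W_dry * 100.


WA = (36.19 - 35.82) / 35.82 * 100 = 1.03%

1.03


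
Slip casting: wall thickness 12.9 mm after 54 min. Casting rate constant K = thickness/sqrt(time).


K = 12.9 / sqrt(54) = 12.9 / 7.3485 = 1.755 mm/min^0.5

1.755


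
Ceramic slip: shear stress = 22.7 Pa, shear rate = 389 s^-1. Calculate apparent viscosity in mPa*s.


eta = tau/gamma * 1000 = 22.7/389 * 1000 = 58.4 mPa*s

58.4


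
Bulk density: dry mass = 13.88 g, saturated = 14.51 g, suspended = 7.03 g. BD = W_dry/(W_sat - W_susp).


BD = 13.88 / (14.51 - 7.03) = 13.88 / 7.48 = 1.856 g/cm^3

1.856


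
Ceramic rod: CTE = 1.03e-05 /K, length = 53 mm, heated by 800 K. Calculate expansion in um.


dL = 1.03e-05 * 53 * 800 * 1000 = 436.72 um

436.72


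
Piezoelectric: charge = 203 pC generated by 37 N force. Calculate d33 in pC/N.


d33 = 203 / 37 = 5.5 pC/N

5.5


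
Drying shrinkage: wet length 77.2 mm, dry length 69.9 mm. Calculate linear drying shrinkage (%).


DS = (77.2 - 69.9) / 77.2 * 100 = 9.46%

9.46


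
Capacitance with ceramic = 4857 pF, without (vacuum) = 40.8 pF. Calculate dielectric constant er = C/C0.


er = 4857 / 40.8 = 119.04

119.04


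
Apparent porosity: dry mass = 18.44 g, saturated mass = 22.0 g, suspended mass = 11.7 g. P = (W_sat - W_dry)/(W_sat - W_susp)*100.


P = (22.0 - 18.44) / (22.0 - 11.7) * 100 = 3.56 / 10.3 * 100 = 34.6%

34.6


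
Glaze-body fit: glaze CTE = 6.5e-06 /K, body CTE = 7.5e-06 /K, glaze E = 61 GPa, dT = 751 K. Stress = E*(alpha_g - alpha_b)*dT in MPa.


Stress = 61*1000*(6.5e-06 - 7.5e-06)*751 = -45.8 MPa

-45.8


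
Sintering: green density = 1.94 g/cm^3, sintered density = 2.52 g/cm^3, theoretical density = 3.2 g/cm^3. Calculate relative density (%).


Relative = 2.52 / 3.2 * 100 = 78.8%

78.8


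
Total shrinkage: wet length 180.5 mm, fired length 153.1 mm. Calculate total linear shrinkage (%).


TS = (180.5 - 153.1) / 180.5 * 100 = 15.18%

15.18


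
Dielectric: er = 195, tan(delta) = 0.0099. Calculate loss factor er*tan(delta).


Loss = 195 * 0.0099 = 1.931

1.931


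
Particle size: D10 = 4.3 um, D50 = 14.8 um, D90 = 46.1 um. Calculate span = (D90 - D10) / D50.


Span = (46.1 - 4.3) / 14.8 = 41.8 / 14.8 = 2.824

2.824


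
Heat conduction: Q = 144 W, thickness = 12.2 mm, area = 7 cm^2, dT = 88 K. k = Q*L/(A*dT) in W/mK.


k = 144*12.2/1000/(7/10000*88) = 28.52 W/mK

28.52


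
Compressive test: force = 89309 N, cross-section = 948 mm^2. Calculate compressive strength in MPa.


CS = 89309 / 948 = 94.2 MPa

94.2


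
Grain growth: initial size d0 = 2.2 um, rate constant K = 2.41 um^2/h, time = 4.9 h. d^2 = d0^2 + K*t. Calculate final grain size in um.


d^2 = 2.2^2 + 2.41*4.9 = 16.649
d = sqrt(16.649) = 4.08 um

4.08


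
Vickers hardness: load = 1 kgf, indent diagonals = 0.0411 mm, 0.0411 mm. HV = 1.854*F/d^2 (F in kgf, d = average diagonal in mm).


d_avg = (0.0411+0.0411)/2 = 0.0411 mm
HV = 1.854*1/0.0411^2 = 1098

1098


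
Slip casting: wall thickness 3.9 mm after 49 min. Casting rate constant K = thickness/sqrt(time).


K = 3.9 / sqrt(49) = 3.9 / 7.0 = 0.557 mm/min^0.5

0.557


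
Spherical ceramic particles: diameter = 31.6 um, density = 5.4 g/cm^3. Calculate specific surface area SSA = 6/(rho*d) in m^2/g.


SSA = 6 / (5.4 * 31.6) = 0.035 m^2/g

0.035


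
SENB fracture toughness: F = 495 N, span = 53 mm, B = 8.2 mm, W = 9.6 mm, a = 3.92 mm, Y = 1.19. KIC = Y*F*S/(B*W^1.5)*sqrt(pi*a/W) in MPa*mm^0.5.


KIC = 1.19*495*53/(8.2*9.6^1.5)*sqrt(pi*3.92/9.6) = 144.97

144.97


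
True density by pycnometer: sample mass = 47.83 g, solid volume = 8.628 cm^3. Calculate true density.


TD = 47.83 / 8.628 = 5.544 g/cm^3

5.544


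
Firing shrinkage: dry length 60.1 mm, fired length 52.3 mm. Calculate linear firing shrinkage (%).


FS = (60.1 - 52.3) / 60.1 * 100 = 12.98%

12.98


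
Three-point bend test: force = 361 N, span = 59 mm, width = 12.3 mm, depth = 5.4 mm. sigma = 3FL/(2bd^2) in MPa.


sigma = 3*361*59/(2*12.3*5.4^2) = 89.1 MPa

89.1


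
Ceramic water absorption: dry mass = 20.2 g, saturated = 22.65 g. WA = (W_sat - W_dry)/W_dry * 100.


WA = (22.65 - 20.2) / 20.2 * 100 = 12.13%

12.13


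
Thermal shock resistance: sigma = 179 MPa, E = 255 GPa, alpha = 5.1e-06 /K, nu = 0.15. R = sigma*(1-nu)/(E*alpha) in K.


R = 179*(1-0.15)/(255*1000*5.1e-06) = 117 K

117


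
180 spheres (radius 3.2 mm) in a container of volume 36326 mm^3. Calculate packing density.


V_sphere = 4/3*pi*3.2^3 = 137.2583 mm^3
Total V = 180*137.2583 = 24706.494 mm^3
PD = 24706.494 / 36326 = 0.68

0.68


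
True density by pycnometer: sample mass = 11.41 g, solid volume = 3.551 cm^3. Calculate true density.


TD = 11.41 / 3.551 = 3.213 g/cm^3

3.213


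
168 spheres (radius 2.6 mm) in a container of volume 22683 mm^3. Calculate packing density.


V_sphere = 4/3*pi*2.6^3 = 73.6222 mm^3
Total V = 168*73.6222 = 12368.5296 mm^3
PD = 12368.5296 / 22683 = 0.545

0.545


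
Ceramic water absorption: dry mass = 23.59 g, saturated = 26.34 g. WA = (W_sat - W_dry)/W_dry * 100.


WA = (26.34 - 23.59) / 23.59 * 100 = 11.66%

11.66


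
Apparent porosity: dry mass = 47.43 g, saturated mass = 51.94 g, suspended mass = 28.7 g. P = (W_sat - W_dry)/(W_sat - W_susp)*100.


P = (51.94 - 47.43) / (51.94 - 28.7) * 100 = 4.51 / 23.24 * 100 = 19.4%

19.4


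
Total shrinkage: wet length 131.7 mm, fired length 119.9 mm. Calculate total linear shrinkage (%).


TS = (131.7 - 119.9) / 131.7 * 100 = 8.96%

8.96


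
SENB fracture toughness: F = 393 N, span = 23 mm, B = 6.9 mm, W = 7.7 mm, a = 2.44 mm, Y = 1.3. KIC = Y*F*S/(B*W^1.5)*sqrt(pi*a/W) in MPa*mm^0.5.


KIC = 1.3*393*23/(6.9*7.7^1.5)*sqrt(pi*2.44/7.7) = 79.52

79.52


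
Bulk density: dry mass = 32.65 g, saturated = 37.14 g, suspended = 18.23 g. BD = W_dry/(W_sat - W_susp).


BD = 32.65 / (37.14 - 18.23) = 32.65 / 18.91 = 1.727 g/cm^3

1.727


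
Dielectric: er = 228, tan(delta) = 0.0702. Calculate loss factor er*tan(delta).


Loss = 228 * 0.0702 = 16.006

16.006


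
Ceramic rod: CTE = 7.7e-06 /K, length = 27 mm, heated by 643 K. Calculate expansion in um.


dL = 7.7e-06 * 27 * 643 * 1000 = 133.68 um

133.68


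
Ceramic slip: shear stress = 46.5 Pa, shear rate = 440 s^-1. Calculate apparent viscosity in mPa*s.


eta = tau/gamma * 1000 = 46.5/440 * 1000 = 105.7 mPa*s

105.7


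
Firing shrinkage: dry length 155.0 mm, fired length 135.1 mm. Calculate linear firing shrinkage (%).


FS = (155.0 - 135.1) / 155.0 * 100 = 12.84%

12.84


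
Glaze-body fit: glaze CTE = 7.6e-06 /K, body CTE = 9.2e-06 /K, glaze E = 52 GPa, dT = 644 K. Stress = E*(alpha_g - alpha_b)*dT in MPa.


Stress = 52*1000*(7.6e-06 - 9.2e-06)*644 = -53.6 MPa

-53.6


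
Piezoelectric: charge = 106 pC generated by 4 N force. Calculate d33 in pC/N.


d33 = 106 / 4 = 26.5 pC/N

26.5


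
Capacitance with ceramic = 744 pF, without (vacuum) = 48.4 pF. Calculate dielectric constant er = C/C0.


er = 744 / 48.4 = 15.37

15.37


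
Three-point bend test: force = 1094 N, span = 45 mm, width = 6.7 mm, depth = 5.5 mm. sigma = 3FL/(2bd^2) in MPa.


sigma = 3*1094*45/(2*6.7*5.5^2) = 364.4 MPa

364.4


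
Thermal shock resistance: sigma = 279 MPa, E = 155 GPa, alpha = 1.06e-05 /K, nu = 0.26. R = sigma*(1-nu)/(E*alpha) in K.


R = 279*(1-0.26)/(155*1000*1.06e-05) = 126 K

126


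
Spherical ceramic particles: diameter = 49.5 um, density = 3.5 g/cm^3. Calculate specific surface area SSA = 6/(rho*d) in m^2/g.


SSA = 6 / (3.5 * 49.5) = 0.035 m^2/g

0.035


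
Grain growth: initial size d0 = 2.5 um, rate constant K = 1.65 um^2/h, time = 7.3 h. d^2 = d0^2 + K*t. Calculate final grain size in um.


d^2 = 2.5^2 + 1.65*7.3 = 18.295
d = sqrt(18.295) = 4.28 um

4.28


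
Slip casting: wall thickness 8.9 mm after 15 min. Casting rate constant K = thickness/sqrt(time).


K = 8.9 / sqrt(15) = 8.9 / 3.873 = 2.298 mm/min^0.5

2.298


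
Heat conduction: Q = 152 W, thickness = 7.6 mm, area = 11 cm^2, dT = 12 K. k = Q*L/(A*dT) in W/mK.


k = 152*7.6/1000/(11/10000*12) = 87.52 W/mK

87.52


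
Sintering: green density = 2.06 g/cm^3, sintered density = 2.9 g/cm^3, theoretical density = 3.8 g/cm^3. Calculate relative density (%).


Relative = 2.9 / 3.8 * 100 = 76.3%

76.3


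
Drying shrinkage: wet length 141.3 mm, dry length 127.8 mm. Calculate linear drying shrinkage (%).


DS = (141.3 - 127.8) / 141.3 * 100 = 9.55%

9.55


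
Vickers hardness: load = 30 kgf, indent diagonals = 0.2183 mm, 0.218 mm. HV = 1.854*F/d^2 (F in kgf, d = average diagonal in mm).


d_avg = (0.2183+0.218)/2 = 0.21815 mm
HV = 1.854*30/0.21815^2 = 1169

1169


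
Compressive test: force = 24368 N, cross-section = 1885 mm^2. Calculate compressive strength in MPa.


CS = 24368 / 1885 = 12.9 MPa

12.9


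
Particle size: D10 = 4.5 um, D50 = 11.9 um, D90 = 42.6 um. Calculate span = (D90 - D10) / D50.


Span = (42.6 - 4.5) / 11.9 = 38.1 / 11.9 = 3.202

3.202
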